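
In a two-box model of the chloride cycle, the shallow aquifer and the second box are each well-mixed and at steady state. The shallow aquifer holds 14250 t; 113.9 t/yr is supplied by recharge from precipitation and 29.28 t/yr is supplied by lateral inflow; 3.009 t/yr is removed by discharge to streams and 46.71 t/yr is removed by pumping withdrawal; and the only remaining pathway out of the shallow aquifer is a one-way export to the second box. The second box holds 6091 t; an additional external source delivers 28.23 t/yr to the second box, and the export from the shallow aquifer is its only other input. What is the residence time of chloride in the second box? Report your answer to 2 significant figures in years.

Balance the shallow aquifer: ΣF_in = 113.9 + 29.28 = 143.18 t/yr.
Export to the second box = ΣF_in − (3.009 + 46.71) = 93.461 t/yr.
Total input to the second box = 93.461 + 28.23 = 121.69 t/yr; at steady state this equals its total output.
τ = M / F = 6091 / 121.69 = 50.05 yr.

50 yr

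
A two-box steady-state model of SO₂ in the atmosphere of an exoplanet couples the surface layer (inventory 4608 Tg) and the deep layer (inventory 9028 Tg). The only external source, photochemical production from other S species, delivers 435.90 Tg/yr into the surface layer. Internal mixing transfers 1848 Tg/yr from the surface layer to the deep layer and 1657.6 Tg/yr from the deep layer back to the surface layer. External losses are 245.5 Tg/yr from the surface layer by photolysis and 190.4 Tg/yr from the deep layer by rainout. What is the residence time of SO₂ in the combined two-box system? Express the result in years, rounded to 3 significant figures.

Residence time in the combined system uses the total inventory and the total *external* removal — internal exchanges between the two boxes cancel.
M_total = 4608 + 9028 = 13636 Tg.
ΣF_external_out = 245.5 + 190.4 = 435.90 Tg/yr.
τ = M_total / ΣF_ext = 13636 / 435.90 = 31.28 yr.

31.3 yr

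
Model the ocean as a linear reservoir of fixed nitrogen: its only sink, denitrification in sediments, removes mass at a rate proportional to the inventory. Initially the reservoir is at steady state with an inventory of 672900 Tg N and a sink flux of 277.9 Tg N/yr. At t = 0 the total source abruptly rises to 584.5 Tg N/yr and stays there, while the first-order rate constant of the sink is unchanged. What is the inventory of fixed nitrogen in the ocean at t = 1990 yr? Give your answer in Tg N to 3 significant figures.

The sink rate constant is k = F₀/M₀ = 277.9/672900 = 0.0004130 yr⁻¹.
Solving dM/dt = F₁ − kM with M(0) = M₀ gives M(t) = F₁/k + (M₀ − F₁/k)·e^(−kt).
F₁/k = 584.5/0.0004130 = 1.4153×10^6 Tg N; kt = 0.0004130 × 1990 = 0.8218, e^(−kt) = 0.4396.
M(1990) = 1.4153×10^6 + (672900 − 1.4153×10^6) × 0.4396 = 1.4153×10^6 − 326400 = 1.0889×10^6 Tg N.

1.09×10^6 Tg N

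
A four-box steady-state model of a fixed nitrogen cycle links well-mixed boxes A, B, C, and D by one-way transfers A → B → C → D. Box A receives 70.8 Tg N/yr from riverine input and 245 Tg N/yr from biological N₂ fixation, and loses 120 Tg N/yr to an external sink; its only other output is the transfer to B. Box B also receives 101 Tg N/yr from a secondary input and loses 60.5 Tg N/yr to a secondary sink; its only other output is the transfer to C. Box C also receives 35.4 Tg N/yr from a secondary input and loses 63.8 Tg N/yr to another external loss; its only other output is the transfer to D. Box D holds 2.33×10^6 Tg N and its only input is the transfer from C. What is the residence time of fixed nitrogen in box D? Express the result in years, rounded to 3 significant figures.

Box A: F(A→B) = (70.8 + 245) − 120 = 195.80 Tg N/yr.
Box B: F(B→C) = (195.80 + 101) − 60.5 = 236.30 Tg N/yr.
Box C: F(C→D) = (236.30 + 35.4) − 63.8 = 207.90 Tg N/yr.
Box D throughput = its input = 207.90 Tg N/yr; τ = 2.33×10^6 / 207.90 = 11210 yr.

11200 yr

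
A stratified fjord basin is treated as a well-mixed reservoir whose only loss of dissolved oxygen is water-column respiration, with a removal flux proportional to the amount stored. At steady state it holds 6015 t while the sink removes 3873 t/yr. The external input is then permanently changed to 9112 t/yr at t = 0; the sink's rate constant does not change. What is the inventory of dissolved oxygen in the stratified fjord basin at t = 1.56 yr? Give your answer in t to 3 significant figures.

τ = M₀/F₀ = 6015/3873 = 1.553 yr; rate constant k = 1/τ.
New steady state M_∞ = F₁/k = F₁·τ = 9112 × 1.553 = 14151 t.
M(t) = M_∞ + (M₀ − M_∞)·e^(−t/τ); t/τ = 1.56/1.553 = 1.004, so e^(−t/τ) = 0.3662.
M(t) = 14151 − 8136 × 0.3662 = 11172 t.

11200 t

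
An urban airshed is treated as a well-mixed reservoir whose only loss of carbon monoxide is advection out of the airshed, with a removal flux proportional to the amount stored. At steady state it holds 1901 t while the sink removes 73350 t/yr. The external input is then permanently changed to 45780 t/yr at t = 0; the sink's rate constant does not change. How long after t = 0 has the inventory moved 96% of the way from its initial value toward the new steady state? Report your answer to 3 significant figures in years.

0.0834 yr

τ = M₀/F₀ = 1901/73350 = 0.02592 yr.
The remaining gap fraction is e^(−t/τ); 96% covered ⇒ e^(−t/τ) = 0.0400.
t = −τ ln(0.0400) = 0.02592 × 3.219 = 0.08342 yr.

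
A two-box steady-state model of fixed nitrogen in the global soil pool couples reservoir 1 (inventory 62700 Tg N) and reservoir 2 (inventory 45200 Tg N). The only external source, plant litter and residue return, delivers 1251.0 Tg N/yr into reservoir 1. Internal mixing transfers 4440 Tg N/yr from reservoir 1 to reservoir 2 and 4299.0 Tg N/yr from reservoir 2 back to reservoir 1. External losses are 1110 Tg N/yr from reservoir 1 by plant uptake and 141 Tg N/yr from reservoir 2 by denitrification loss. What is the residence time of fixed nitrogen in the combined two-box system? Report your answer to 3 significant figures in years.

Residence time in the combined system uses the total inventory and the total *external* removal — internal exchanges between the two boxes cancel.
M_total = 62700 + 45200 = 107900 Tg N.
ΣF_external_out = 1110 + 141 = 1251.0 Tg N/yr.
τ = M_total / ΣF_ext = 107900 / 1251.0 = 86.25 yr.

86.3 yr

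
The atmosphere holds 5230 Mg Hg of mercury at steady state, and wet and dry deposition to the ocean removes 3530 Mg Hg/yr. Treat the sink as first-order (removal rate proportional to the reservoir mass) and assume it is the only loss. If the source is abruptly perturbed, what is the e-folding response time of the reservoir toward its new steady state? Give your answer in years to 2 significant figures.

For a linear reservoir the response time equals the residence time τ = M/F.
τ = 5230 / 3530 = 1.482 yr.

1.5 yr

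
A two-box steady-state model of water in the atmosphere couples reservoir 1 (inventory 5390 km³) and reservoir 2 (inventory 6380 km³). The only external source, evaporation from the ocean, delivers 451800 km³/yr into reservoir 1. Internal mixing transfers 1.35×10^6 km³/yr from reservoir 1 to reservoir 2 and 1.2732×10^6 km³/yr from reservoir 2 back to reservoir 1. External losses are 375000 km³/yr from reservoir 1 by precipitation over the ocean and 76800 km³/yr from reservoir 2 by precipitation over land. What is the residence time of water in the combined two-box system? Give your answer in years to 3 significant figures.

0.0261 yr

Treat the two boxes together as one reservoir: the mixing fluxes between them are internal recycling, so τ = ΣM / Σ(external losses).
M_total = 5390 + 6380 = 11770 km³.
ΣF_external_out = 375000 + 76800 = 451800 km³/yr.
τ = M_total / ΣF_ext = 11770 / 451800 = 0.02605 yr.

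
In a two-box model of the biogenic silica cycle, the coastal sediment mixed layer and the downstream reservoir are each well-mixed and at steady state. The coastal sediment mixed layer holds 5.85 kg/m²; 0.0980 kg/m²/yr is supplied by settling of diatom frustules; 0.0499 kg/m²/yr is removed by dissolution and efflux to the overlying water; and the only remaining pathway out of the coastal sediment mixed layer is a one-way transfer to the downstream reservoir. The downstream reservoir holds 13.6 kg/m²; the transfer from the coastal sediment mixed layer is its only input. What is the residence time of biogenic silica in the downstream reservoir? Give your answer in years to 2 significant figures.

Balance the coastal sediment mixed layer: ΣF_in = 0.098000 kg/m²/yr.
Transfer to the downstream reservoir = ΣF_in − (0.0499) = 0.048100 kg/m²/yr.
At steady state the output of the downstream reservoir equals its input, 0.048100 kg/m²/yr.
τ = M / F = 13.6 / 0.048100 = 282.7 yr.

280 yr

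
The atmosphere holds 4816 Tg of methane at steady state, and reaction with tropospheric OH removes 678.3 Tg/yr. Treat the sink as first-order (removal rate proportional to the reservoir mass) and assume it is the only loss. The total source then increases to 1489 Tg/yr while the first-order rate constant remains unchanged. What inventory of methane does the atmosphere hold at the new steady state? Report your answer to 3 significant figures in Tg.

10600 Tg

Rate constant k = F/M = 678.3 / 4816 = 0.1408 yr⁻¹.
At the new steady state, source = k·M_new ⇒ M_new = 1489 / 0.1408 = 10570 Tg.
(Equivalently M_new = M × F_new/F_old = 4816 × 1489/678.3.)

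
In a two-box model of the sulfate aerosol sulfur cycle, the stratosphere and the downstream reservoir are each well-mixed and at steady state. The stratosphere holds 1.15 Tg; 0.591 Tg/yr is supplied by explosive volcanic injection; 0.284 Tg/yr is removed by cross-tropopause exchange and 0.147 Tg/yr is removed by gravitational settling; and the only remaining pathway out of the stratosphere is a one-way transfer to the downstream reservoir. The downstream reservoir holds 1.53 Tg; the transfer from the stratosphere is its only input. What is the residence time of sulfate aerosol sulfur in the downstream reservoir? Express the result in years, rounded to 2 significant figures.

Balance the stratosphere: ΣF_in = 0.59100 Tg/yr.
Transfer to the downstream reservoir = ΣF_in − (0.284 + 0.147) = 0.16000 Tg/yr.
At steady state the output of the downstream reservoir equals its input, 0.16000 Tg/yr.
τ = M / F = 1.53 / 0.16000 = 9.562 yr.

9.6 yr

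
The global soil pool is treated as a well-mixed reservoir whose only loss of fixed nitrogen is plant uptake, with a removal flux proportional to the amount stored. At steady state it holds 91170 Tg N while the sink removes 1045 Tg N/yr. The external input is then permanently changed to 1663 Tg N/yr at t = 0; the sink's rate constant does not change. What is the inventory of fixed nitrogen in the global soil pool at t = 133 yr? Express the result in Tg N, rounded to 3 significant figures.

Residence time τ = M₀/F₀ = 87.24 yr. The eventual steady state is M_∞ = M₀·(F₁/F₀) = 91170 × 1663/1045 = 145090 Tg N.
The anomaly ΔM(t) = M(t) − M_∞ decays as ΔM₀·e^(−t/τ) with ΔM₀ = 91170 − 145090 = −53920 Tg N.
At t = 133 yr, e^(−t/τ) = e^(−1.524) = 0.2177, so ΔM = −11740 Tg N and M = 145090 − 11740 = 133350 Tg N.

133000 Tg N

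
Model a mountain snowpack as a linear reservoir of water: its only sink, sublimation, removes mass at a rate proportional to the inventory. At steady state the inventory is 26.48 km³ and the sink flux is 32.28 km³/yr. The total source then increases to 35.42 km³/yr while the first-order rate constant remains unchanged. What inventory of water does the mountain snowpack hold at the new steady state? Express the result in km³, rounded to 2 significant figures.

Rate constant k = F/M = 32.28 / 26.48 = 1.219 yr⁻¹.
At the new steady state, source = k·M_new ⇒ M_new = 35.42 / 1.219 = 29.06 km³.
(Equivalently M_new = M × F_new/F_old = 26.48 × 35.42/32.28.)

29 km³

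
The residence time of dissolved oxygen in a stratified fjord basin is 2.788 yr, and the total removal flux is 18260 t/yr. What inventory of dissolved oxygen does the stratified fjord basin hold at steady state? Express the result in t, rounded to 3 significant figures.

50900 t

τ = M/F ⇒ M = τ × F = 2.788 × 18260 = 50910 t.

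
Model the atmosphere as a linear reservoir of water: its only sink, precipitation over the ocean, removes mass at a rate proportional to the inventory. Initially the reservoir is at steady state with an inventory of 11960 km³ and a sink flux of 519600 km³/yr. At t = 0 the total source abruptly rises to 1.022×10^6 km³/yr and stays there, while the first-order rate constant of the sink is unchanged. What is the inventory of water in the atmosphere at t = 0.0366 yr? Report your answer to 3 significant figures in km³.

Residence time τ = M₀/F₀ = 0.02302 yr. The eventual steady state is M_∞ = M₀·(F₁/F₀) = 11960 × 1.022×10^6/519600 = 23524 km³.
The anomaly ΔM(t) = M(t) − M_∞ decays as ΔM₀·e^(−t/τ) with ΔM₀ = 11960 − 23524 = −11560 km³.
At t = 0.0366 yr, e^(−t/τ) = e^(−1.590) = 0.2039, so ΔM = −2358 km³ and M = 23524 − 2358 = 21166 km³.

21200 km³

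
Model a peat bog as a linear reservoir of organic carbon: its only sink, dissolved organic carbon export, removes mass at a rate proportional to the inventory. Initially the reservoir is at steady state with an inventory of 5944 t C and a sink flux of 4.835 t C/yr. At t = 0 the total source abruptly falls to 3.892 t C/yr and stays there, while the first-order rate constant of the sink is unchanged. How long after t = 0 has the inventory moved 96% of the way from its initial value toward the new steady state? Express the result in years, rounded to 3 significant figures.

τ = M₀/F₀ = 5944/4.835 = 1229 yr.
The remaining gap fraction is e^(−t/τ); 96% covered ⇒ e^(−t/τ) = 0.0400.
t = −τ ln(0.0400) = 1229 × 3.219 = 3957 yr.

3960 yr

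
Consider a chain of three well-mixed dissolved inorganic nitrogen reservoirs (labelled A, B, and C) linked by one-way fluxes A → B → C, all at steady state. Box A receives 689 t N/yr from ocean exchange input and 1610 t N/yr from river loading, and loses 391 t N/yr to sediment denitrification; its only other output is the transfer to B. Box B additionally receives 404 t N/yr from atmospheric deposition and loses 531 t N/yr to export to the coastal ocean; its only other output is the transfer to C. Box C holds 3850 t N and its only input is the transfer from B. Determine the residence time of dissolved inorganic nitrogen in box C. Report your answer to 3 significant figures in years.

2.16 yr

Box A: F(A→B) = (689 + 1610) − 391 = 1908.0 t N/yr.
Box B: F(B→C) = (1908.0 + 404) − 531 = 1781.0 t N/yr.
Box C throughput = its input = 1781.0 t N/yr; τ = 3850 / 1781.0 = 2.162 yr.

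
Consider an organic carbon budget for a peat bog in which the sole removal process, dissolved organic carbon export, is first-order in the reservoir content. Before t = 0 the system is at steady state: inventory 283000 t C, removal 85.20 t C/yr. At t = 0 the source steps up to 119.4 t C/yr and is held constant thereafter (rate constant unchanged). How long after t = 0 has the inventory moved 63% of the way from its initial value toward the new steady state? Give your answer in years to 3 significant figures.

τ = M₀/F₀ = 283000/85.20 = 3322 yr.
The remaining gap fraction is e^(−t/τ); 63% covered ⇒ e^(−t/τ) = 0.370.
t = −τ ln(0.370) = 3322 × 0.9943 = 3303 yr.

3300 yr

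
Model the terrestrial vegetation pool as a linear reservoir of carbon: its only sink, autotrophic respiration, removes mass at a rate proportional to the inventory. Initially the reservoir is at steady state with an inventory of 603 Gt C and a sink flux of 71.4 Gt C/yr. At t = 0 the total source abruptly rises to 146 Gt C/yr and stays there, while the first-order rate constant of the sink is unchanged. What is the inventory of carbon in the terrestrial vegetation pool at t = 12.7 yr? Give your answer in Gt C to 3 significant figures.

The sink rate constant is k = F₀/M₀ = 71.4/603 = 0.1184 yr⁻¹.
Solving dM/dt = F₁ − kM with M(0) = M₀ gives M(t) = F₁/k + (M₀ − F₁/k)·e^(−kt).
F₁/k = 146/0.1184 = 1233.0 Gt C; kt = 0.1184 × 12.7 = 1.504, e^(−kt) = 0.2223.
M(12.7) = 1233.0 + (603 − 1233.0) × 0.2223 = 1233.0 − 140.0 = 1093.0 Gt C.

1090 Gt C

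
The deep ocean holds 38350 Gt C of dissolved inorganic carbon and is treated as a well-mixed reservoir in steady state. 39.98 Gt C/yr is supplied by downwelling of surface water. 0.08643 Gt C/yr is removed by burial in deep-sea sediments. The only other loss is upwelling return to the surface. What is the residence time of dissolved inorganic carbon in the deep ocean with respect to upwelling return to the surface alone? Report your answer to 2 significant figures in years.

960 yr

At steady state ΣF_in = ΣF_out.
ΣF_in = 39.980 Gt C/yr.
Upwelling return to the surface flux = ΣF_in − (0.08643) = 39.980 − 0.08643 = 39.89 Gt C/yr.
τ = M / F = 38350 / 39.89 = 961.3 yr.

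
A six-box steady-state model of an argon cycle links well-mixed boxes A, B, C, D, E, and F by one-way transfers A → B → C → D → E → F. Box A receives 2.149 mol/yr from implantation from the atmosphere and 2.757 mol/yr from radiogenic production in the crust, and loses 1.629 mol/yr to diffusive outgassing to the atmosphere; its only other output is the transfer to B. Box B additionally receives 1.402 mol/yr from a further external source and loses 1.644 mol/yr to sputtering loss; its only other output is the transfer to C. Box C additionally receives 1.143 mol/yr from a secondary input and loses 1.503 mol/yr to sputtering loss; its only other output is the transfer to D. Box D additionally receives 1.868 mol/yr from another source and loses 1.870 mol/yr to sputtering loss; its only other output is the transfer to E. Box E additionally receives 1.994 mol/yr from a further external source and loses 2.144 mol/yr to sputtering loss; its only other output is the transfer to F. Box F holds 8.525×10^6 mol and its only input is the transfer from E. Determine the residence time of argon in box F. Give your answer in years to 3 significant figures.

3.38×10^6 yr

Box A: F(A→B) = (2.149 + 2.757) − 1.629 = 3.2770 mol/yr.
Box B: F(B→C) = (3.2770 + 1.402) − 1.644 = 3.0350 mol/yr.
Box C: F(C→D) = (3.0350 + 1.143) − 1.503 = 2.6750 mol/yr.
Box D: F(D→E) = (2.6750 + 1.868) − 1.870 = 2.6730 mol/yr.
Box E: F(E→F) = (2.6730 + 1.994) − 2.144 = 2.5230 mol/yr.
Box F throughput = its input = 2.5230 mol/yr; τ = 8.525×10^6 / 2.5230 = 3.379×10^6 yr.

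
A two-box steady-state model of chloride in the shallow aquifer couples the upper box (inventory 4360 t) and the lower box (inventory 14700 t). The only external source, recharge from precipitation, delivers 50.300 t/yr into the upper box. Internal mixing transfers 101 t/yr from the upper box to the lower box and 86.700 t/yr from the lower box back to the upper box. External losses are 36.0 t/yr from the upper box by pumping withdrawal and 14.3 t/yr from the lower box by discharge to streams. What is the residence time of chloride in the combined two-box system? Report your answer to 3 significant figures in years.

379 yr

Residence time in the combined system uses the total inventory and the total *external* removal — internal exchanges between the two boxes cancel.
M_total = 4360 + 14700 = 19060 t.
ΣF_external_out = 36.0 + 14.3 = 50.300 t/yr.
τ = M_total / ΣF_ext = 19060 / 50.300 = 378.9 yr.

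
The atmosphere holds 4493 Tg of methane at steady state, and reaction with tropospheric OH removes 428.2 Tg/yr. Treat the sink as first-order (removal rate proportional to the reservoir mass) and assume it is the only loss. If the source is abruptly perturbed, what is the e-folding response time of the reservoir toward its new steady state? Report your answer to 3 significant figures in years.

10.5 yr

For a linear reservoir the response time equals the residence time τ = M/F.
τ = 4493 / 428.2 = 10.49 yr.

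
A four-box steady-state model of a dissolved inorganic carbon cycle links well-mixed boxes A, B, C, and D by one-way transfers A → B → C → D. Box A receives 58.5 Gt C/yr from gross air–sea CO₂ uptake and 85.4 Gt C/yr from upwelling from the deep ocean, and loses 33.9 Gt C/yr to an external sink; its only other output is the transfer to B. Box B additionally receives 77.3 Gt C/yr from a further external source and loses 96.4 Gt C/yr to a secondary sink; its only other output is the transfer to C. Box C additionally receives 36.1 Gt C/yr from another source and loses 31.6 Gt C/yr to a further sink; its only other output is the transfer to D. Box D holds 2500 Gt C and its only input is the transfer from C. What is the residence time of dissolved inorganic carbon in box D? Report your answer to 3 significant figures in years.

Box A: F(A→B) = (58.5 + 85.4) − 33.9 = 110.00 Gt C/yr.
Box B: F(B→C) = (110.00 + 77.3) − 96.4 = 90.900 Gt C/yr.
Box C: F(C→D) = (90.900 + 36.1) − 31.6 = 95.400 Gt C/yr.
Box D throughput = its input = 95.400 Gt C/yr; τ = 2500 / 95.400 = 26.21 yr.

26.2 yr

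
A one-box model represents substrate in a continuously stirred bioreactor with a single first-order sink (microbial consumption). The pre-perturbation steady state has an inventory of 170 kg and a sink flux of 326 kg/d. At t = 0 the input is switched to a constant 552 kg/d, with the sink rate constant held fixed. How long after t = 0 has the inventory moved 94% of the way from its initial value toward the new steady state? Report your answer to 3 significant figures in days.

τ = M₀/F₀ = 170/326 = 0.5215 d.
The remaining gap fraction is e^(−t/τ); 94% covered ⇒ e^(−t/τ) = 0.0600.
t = −τ ln(0.0600) = 0.5215 × 2.813 = 1.467 d.

1.47 d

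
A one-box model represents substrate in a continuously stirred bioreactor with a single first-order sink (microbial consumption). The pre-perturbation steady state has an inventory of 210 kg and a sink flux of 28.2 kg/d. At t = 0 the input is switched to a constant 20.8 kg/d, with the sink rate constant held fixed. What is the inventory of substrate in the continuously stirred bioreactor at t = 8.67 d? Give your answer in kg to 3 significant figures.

Residence time τ = M₀/F₀ = 7.447 d. The eventual steady state is M_∞ = M₀·(F₁/F₀) = 210 × 20.8/28.2 = 154.89 kg.
The anomaly ΔM(t) = M(t) − M_∞ decays as ΔM₀·e^(−t/τ) with ΔM₀ = 210 − 154.89 = 55.11 kg.
At t = 8.67 d, e^(−t/τ) = e^(−1.164) = 0.3122, so ΔM = 17.20 kg and M = 154.89 + 17.20 = 172.10 kg.

172 kg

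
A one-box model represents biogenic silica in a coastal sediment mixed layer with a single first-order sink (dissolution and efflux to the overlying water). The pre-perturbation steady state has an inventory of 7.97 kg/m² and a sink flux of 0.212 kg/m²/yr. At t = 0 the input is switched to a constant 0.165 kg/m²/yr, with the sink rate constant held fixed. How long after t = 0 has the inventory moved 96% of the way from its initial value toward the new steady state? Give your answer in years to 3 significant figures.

τ = M₀/F₀ = 7.97/0.212 = 37.59 yr.
The remaining gap fraction is e^(−t/τ); 96% covered ⇒ e^(−t/τ) = 0.0400.
t = −τ ln(0.0400) = 37.59 × 3.219 = 121.0 yr.

121 yr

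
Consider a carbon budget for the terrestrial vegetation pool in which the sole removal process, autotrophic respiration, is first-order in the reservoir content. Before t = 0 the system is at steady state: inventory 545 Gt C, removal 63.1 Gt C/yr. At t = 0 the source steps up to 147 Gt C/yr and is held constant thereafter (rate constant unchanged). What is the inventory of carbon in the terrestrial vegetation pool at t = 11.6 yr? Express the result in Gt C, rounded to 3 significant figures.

The sink rate constant is k = F₀/M₀ = 63.1/545 = 0.1158 yr⁻¹.
Solving dM/dt = F₁ − kM with M(0) = M₀ gives M(t) = F₁/k + (M₀ − F₁/k)·e^(−kt).
F₁/k = 147/0.1158 = 1269.7 Gt C; kt = 0.1158 × 11.6 = 1.343, e^(−kt) = 0.2610.
M(11.6) = 1269.7 + (545 − 1269.7) × 0.2610 = 1269.7 − 189.2 = 1080.5 Gt C.

1080 Gt C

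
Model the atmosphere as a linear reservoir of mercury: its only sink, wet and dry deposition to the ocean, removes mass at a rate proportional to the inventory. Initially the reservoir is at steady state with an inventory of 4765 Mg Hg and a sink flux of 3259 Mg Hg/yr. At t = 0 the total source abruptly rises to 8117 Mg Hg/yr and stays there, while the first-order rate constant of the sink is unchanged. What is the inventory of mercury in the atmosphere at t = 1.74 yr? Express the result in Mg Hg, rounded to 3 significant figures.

The sink rate constant is k = F₀/M₀ = 3259/4765 = 0.6839 yr⁻¹.
Solving dM/dt = F₁ − kM with M(0) = M₀ gives M(t) = F₁/k + (M₀ − F₁/k)·e^(−kt).
F₁/k = 8117/0.6839 = 11868 Mg Hg; kt = 0.6839 × 1.74 = 1.190, e^(−kt) = 0.3042.
M(1.74) = 11868 + (4765 − 11868) × 0.3042 = 11868 − 2161 = 9707.2 Mg Hg.

9710 Mg Hg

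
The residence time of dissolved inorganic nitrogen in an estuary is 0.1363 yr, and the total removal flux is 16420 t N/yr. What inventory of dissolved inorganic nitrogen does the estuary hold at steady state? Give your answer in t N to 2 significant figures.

τ = M/F ⇒ M = τ × F = 0.1363 × 16420 = 2238 t N.

2200 t N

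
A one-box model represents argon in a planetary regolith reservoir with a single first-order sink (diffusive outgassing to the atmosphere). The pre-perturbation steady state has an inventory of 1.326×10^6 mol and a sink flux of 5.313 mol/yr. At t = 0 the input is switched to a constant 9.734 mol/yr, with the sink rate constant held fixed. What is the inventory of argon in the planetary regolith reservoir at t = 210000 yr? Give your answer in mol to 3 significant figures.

τ = M₀/F₀ = 1.326×10^6/5.313 = 249600 yr; rate constant k = 1/τ.
New steady state M_∞ = F₁/k = F₁·τ = 9.734 × 249600 = 2.4294×10^6 mol.
M(t) = M_∞ + (M₀ − M_∞)·e^(−t/τ); t/τ = 210000/249600 = 0.8414, so e^(−t/τ) = 0.4311.
M(t) = 2.4294×10^6 − 1.103×10^6 × 0.4311 = 1.9537×10^6 mol.

1.95×10^6 mol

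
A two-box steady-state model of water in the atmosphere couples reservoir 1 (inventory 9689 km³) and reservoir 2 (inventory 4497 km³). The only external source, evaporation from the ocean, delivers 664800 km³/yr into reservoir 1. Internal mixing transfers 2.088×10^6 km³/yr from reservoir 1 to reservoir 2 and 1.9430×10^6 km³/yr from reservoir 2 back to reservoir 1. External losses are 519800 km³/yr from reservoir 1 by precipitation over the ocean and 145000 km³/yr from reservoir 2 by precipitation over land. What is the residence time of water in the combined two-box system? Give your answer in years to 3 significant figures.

0.0213 yr

For the system as a whole, the A↔B exchange is internal and contributes nothing to the throughput; only the external sinks remove mass.
M_total = 9689 + 4497 = 14186 km³.
ΣF_external_out = 519800 + 145000 = 664800 km³/yr.
τ = M_total / ΣF_ext = 14186 / 664800 = 0.02134 yr.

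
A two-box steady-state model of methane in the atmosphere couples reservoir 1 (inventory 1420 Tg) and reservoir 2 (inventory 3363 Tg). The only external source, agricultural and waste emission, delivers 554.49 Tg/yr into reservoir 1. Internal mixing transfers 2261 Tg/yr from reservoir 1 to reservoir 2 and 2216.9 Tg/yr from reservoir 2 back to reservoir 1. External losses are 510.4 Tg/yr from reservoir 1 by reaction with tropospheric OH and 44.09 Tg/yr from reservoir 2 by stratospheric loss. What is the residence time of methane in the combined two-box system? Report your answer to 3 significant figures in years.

8.63 yr

For the system as a whole, the A↔B exchange is internal and contributes nothing to the throughput; only the external sinks remove mass.
M_total = 1420 + 3363 = 4783.0 Tg.
ΣF_external_out = 510.4 + 44.09 = 554.49 Tg/yr.
τ = M_total / ΣF_ext = 4783.0 / 554.49 = 8.626 yr.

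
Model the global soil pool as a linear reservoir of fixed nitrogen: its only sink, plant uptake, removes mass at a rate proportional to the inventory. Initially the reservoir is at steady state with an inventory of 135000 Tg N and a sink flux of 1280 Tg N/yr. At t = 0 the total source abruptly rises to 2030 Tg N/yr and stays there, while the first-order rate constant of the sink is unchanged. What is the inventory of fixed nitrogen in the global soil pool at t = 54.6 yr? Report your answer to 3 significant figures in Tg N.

167000 Tg N

Residence time τ = M₀/F₀ = 105.5 yr. The eventual steady state is M_∞ = M₀·(F₁/F₀) = 135000 × 2030/1280 = 214100 Tg N.
The anomaly ΔM(t) = M(t) − M_∞ decays as ΔM₀·e^(−t/τ) with ΔM₀ = 135000 − 214100 = −79100 Tg N.
At t = 54.6 yr, e^(−t/τ) = e^(−0.5177) = 0.5959, so ΔM = −47140 Tg N and M = 214100 − 47140 = 166970 Tg N.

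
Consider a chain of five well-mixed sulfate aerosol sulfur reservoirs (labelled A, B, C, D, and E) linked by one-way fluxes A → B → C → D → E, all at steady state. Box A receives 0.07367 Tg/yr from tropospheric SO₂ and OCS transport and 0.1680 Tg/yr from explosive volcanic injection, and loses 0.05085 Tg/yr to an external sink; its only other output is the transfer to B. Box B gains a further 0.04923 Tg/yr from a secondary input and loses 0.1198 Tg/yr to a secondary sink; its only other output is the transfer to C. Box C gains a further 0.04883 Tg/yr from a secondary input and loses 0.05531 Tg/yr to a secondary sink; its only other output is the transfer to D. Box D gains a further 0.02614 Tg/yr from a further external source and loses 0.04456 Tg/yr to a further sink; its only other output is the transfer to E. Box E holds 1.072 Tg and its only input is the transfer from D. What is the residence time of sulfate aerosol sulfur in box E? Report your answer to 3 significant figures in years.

11.2 yr

Box A: F(A→B) = (0.07367 + 0.1680) − 0.05085 = 0.19082 Tg/yr.
Box B: F(B→C) = (0.19082 + 0.04923) − 0.1198 = 0.12025 Tg/yr.
Box C: F(C→D) = (0.12025 + 0.04883) − 0.05531 = 0.11377 Tg/yr.
Box D: F(D→E) = (0.11377 + 0.02614) − 0.04456 = 0.095350 Tg/yr.
Box E throughput = its input = 0.095350 Tg/yr; τ = 1.072 / 0.095350 = 11.24 yr.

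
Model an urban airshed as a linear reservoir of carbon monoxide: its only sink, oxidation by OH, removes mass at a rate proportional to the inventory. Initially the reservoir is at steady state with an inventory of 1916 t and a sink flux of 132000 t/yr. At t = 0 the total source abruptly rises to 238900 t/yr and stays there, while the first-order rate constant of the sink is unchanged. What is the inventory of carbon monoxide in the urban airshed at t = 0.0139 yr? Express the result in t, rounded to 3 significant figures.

2870 t

Residence time τ = M₀/F₀ = 0.01452 yr. The eventual steady state is M_∞ = M₀·(F₁/F₀) = 1916 × 238900/132000 = 3467.7 t.
The anomaly ΔM(t) = M(t) − M_∞ decays as ΔM₀·e^(−t/τ) with ΔM₀ = 1916 − 3467.7 = −1552 t.
At t = 0.0139 yr, e^(−t/τ) = e^(−0.9576) = 0.3838, so ΔM = −595.5 t and M = 3467.7 − 595.5 = 2872.1 t.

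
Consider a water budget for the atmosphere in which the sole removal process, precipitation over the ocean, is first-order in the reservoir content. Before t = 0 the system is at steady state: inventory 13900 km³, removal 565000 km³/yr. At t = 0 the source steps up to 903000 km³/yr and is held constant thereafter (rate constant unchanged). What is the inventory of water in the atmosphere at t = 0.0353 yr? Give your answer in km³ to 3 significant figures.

Residence time τ = M₀/F₀ = 0.02460 yr. The eventual steady state is M_∞ = M₀·(F₁/F₀) = 13900 × 903000/565000 = 22215 km³.
The anomaly ΔM(t) = M(t) − M_∞ decays as ΔM₀·e^(−t/τ) with ΔM₀ = 13900 − 22215 = −8315 km³.
At t = 0.0353 yr, e^(−t/τ) = e^(−1.435) = 0.2381, so ΔM = −1980 km³ and M = 22215 − 1980 = 20235 km³.

20200 km³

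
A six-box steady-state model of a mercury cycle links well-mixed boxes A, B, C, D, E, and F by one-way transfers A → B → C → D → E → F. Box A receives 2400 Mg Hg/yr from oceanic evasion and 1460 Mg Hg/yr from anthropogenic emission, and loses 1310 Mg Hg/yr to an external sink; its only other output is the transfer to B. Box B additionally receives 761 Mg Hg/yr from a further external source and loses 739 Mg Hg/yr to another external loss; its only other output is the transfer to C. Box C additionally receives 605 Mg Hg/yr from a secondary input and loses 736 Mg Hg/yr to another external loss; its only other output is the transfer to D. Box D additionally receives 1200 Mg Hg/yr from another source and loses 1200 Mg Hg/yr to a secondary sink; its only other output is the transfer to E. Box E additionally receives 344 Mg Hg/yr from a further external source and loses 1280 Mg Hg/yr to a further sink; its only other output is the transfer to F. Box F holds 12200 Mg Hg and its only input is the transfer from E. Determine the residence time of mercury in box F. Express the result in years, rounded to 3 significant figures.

Box A: F(A→B) = (2400 + 1460) − 1310 = 2550.0 Mg Hg/yr.
Box B: F(B→C) = (2550.0 + 761) − 739 = 2572.0 Mg Hg/yr.
Box C: F(C→D) = (2572.0 + 605) − 736 = 2441.0 Mg Hg/yr.
Box D: F(D→E) = (2441.0 + 1200) − 1200 = 2441.0 Mg Hg/yr.
Box E: F(E→F) = (2441.0 + 344) − 1280 = 1505.0 Mg Hg/yr.
Box F throughput = its input = 1505.0 Mg Hg/yr; τ = 12200 / 1505.0 = 8.106 yr.

8.11 yr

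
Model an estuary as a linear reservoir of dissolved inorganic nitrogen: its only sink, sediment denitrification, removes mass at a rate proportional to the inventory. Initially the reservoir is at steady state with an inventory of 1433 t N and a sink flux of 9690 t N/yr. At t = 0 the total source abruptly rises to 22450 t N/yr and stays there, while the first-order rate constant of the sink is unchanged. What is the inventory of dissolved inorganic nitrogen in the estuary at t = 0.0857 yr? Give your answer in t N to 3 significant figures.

The sink rate constant is k = F₀/M₀ = 9690/1433 = 6.762 yr⁻¹.
Solving dM/dt = F₁ − kM with M(0) = M₀ gives M(t) = F₁/k + (M₀ − F₁/k)·e^(−kt).
F₁/k = 22450/6.762 = 3320.0 t N; kt = 6.762 × 0.0857 = 0.5795, e^(−kt) = 0.5602.
M(0.0857) = 3320.0 + (1433 − 3320.0) × 0.5602 = 3320.0 − 1057 = 2263.0 t N.

2260 t N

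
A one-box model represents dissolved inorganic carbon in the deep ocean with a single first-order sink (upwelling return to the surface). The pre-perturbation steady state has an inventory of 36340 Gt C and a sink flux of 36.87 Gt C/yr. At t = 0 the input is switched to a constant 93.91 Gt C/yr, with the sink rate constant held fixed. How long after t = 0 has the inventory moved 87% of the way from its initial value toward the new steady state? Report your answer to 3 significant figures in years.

2010 yr

τ = M₀/F₀ = 36340/36.87 = 985.6 yr.
The remaining gap fraction is e^(−t/τ); 87% covered ⇒ e^(−t/τ) = 0.130.
t = −τ ln(0.130) = 985.6 × 2.040 = 2011 yr.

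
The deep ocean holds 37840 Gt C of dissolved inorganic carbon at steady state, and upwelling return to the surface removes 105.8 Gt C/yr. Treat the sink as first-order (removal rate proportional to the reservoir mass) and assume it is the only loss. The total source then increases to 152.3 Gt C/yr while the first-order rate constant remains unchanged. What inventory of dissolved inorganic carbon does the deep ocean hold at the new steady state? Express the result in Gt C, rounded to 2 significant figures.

Rate constant k = F/M = 105.8 / 37840 = 0.002796 yr⁻¹.
At the new steady state, source = k·M_new ⇒ M_new = 152.3 / 0.002796 = 54470 Gt C.
(Equivalently M_new = M × F_new/F_old = 37840 × 152.3/105.8.)

54000 Gt C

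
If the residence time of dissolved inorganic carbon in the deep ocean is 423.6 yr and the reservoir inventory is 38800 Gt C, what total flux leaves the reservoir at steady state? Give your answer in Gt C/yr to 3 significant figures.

F = M / τ = 38800 / 423.6 = 91.60 Gt C/yr.

91.6 Gt C/yr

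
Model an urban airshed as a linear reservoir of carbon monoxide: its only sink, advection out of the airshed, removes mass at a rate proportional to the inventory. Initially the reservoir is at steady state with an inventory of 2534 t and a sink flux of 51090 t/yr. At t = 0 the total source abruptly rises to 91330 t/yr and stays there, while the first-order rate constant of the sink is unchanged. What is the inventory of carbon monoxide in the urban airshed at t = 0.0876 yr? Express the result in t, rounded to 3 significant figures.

4190 t

The sink rate constant is k = F₀/M₀ = 51090/2534 = 20.16 yr⁻¹.
Solving dM/dt = F₁ − kM with M(0) = M₀ gives M(t) = F₁/k + (M₀ − F₁/k)·e^(−kt).
F₁/k = 91330/20.16 = 4529.9 t; kt = 20.16 × 0.0876 = 1.766, e^(−kt) = 0.1710.
M(0.0876) = 4529.9 + (2534 − 4529.9) × 0.1710 = 4529.9 − 341.3 = 4188.6 t.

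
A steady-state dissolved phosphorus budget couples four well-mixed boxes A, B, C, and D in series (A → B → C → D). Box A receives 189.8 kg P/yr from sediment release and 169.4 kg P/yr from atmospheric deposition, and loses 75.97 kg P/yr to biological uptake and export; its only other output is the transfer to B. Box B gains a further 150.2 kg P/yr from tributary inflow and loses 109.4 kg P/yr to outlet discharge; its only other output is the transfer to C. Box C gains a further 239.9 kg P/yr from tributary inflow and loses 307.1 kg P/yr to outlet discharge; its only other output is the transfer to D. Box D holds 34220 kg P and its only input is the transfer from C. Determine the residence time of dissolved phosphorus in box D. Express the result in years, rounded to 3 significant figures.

Box A: F(A→B) = (189.8 + 169.4) − 75.97 = 283.23 kg P/yr.
Box B: F(B→C) = (283.23 + 150.2) − 109.4 = 324.03 kg P/yr.
Box C: F(C→D) = (324.03 + 239.9) − 307.1 = 256.83 kg P/yr.
Box D throughput = its input = 256.83 kg P/yr; τ = 34220 / 256.83 = 133.2 yr.

133 yr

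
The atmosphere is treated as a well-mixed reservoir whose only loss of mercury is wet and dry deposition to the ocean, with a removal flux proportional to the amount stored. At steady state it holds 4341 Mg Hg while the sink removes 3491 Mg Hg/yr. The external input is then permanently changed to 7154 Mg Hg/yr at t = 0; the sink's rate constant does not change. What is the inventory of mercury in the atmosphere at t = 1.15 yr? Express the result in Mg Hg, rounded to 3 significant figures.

7090 Mg Hg

The sink rate constant is k = F₀/M₀ = 3491/4341 = 0.8042 yr⁻¹.
Solving dM/dt = F₁ − kM with M(0) = M₀ gives M(t) = F₁/k + (M₀ − F₁/k)·e^(−kt).
F₁/k = 7154/0.8042 = 8895.9 Mg Hg; kt = 0.8042 × 1.15 = 0.9248, e^(−kt) = 0.3966.
M(1.15) = 8895.9 + (4341 − 8895.9) × 0.3966 = 8895.9 − 1806 = 7089.4 Mg Hg.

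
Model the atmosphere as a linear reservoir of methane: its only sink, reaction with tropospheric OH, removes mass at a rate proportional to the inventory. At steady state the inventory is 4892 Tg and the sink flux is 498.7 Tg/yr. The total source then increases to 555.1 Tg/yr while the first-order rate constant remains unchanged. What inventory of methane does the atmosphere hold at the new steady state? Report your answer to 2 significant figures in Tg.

5400 Tg

Rate constant k = F/M = 498.7 / 4892 = 0.1019 yr⁻¹.
At the new steady state, source = k·M_new ⇒ M_new = 555.1 / 0.1019 = 5445 Tg.
(Equivalently M_new = M × F_new/F_old = 4892 × 555.1/498.7.)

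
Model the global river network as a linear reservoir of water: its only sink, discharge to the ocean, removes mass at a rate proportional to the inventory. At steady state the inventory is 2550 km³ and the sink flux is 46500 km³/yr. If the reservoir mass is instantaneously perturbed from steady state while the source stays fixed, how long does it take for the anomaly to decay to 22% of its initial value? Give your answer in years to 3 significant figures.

0.0830 yr

For a linear reservoir the anomaly decays as exp(−t/τ) with τ = M/F = 2550/46500 = 0.05484 yr.
exp(−t/τ) = 0.22 ⇒ t = −τ ln(0.22) = 0.05484 × 1.514 = 0.08303 yr.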